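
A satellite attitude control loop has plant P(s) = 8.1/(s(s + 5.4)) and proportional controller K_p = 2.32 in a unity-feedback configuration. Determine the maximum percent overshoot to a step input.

8.2%

The closed-loop denominator s² + 5.4s + 18.79 gives ω_n = √18.79 = 4.335 and ζ = 5.4/(2ω_n) = 0.6228.
%OS = 100·exp(−πζ/√(1−ζ²)) = 100·exp(−π·0.6228/√0.6121) = 8.2%.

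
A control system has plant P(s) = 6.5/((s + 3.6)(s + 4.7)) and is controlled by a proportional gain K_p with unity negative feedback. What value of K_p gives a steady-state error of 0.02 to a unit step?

The loop is type 0, so e_ss(step) = 1/(1 + K_pos) with K_pos = K_p·P(0).
P(0) = 0.3842. Require 1/(1 + K_p·0.3842) = 0.02, so 1 + 0.3842·K_p = 50.
K_p = (50 − 1)/0.3842 = 128.

K_p = 128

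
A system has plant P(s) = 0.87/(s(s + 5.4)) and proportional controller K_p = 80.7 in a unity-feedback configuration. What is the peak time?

From 1 + K_pP(s) = 0: s² + 5.4s + 70.21 = 0 ⇒ ω_n = 8.379, ζ = 0.3222.
Damped frequency ω_d = ω_n√(1−ζ²) = 7.932 rad/s, so peak time T_p = π/ω_d = 0.396 s.

T_p = 0.396 s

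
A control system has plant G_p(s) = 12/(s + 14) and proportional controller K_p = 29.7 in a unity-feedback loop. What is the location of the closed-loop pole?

Closed-loop transfer function: T(s) = K_p·G_p(s)/(1 + K_p·G_p(s)) = 356.4/(s + 14 + 356.4) = 356.4/(s + 370.4).
The closed-loop pole is at s = −370.4.

s = -370.4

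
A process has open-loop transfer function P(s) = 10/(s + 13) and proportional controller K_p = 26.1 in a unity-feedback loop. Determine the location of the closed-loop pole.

Closed-loop transfer function: T(s) = K_p·P(s)/(1 + K_p·P(s)) = 261/(s + 13 + 261) = 261/(s + 274).
The closed-loop pole is at s = −274.

s = -274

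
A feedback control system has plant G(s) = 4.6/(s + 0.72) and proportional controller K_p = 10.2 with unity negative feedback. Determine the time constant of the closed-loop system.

τ = 0.021 s

Closed-loop transfer function: T(s) = K_p·G(s)/(1 + K_p·G(s)) = 46.92/(s + 0.72 + 46.92) = 46.92/(s + 47.64).
Time constant τ = 1/47.64 = 0.021 s.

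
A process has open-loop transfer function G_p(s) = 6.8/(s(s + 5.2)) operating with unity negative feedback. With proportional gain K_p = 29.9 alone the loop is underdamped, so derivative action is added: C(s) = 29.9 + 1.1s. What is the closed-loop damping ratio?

ζ = 0.445

Forward path: (29.9 + 1.1s)·6.8/(s(s+5.2)). The closed-loop characteristic equation is s² + (5.2 + 6.8·1.1)s + 6.8·29.9 = 0.
That is s² + 12.68s + 203.3 = 0, so ω_n = 14.26 rad/s and ζ = 12.68/(2·14.26) = 0.4446.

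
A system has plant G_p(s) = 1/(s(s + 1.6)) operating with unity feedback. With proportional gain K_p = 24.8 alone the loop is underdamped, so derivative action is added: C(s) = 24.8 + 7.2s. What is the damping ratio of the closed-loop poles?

Forward path: (24.8 + 7.2s)·1/(s(s+1.6)). The closed-loop characteristic equation is s² + (1.6 + 1·7.2)s + 1·24.8 = 0.
That is s² + 8.8s + 24.8 = 0, so ω_n = 4.98 rad/s and ζ = 8.8/(2·4.98) = 0.8835.

ζ = 0.884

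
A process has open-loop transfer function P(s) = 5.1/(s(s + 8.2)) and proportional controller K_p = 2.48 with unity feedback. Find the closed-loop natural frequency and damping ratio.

ω_n = 3.56 rad/s, ζ = 1.15

1 + K_p·P(s) = 0 gives s² + 8.2s + 12.65 = 0.
Matching s² + 2ζω_n s + ω_n²: ω_n = √12.65 = 3.556 rad/s and 2ζω_n = 8.2, so ζ = 8.2/(2·3.556) = 1.15.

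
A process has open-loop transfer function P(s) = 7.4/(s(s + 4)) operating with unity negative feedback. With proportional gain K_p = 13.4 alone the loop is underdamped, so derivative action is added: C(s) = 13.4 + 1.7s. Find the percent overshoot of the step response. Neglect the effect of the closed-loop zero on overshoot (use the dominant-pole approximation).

0.891%

Forward path: (13.4 + 1.7s)·7.4/(s(s+4)). The closed-loop characteristic equation is s² + (4 + 7.4·1.7)s + 7.4·13.4 = 0.
That is s² + 16.58s + 99.16 = 0, so ω_n = 9.958 rad/s and ζ = 16.58/(2·9.958) = 0.8325.
%OS = 100·exp(−πζ/√(1−ζ²)) = 0.891%.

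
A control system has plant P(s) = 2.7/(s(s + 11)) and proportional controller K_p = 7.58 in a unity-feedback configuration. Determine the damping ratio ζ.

ζ = 1.22

With unity feedback the closed-loop characteristic equation is s² + 11s + 7.58·2.7 = s² + 11s + 20.47 = 0.
Matching s² + 2ζω_n s + ω_n²: ω_n = √20.47 = 4.524 rad/s and 2ζω_n = 11, so ζ = 11/(2·4.524) = 1.22.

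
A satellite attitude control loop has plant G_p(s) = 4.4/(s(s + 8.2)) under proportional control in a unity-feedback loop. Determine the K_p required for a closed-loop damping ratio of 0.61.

K_p = 10.3

Closed-loop characteristic equation: s² + 8.2s + K_p·4.4 = 0.
So ω_n = √(4.4K_p) and 2ζω_n = 8.2, giving ζ = 8.2/(2√(4.4K_p)).
Setting ζ = 0.61: √(4.4K_p) = 8.2/(2·0.61) = 6.721, so K_p = 45.18/4.4 = 10.3.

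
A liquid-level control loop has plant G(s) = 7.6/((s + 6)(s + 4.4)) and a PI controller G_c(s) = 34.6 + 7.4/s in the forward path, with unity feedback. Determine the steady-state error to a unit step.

0

The open loop G_c(s)G(s) has a pole at the origin (type 1), so the static position error constant is infinite and e_ss = 1/(1+∞) = 0.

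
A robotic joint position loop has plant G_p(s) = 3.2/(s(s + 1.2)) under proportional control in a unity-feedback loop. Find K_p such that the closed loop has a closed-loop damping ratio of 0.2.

Closed-loop characteristic equation: s² + 1.2s + K_p·3.2 = 0.
So ω_n = √(3.2K_p) and 2ζω_n = 1.2, giving ζ = 1.2/(2√(3.2K_p)).
Setting ζ = 0.2: √(3.2K_p) = 1.2/(2·0.2) = 3, so K_p = 9/3.2 = 2.81.

K_p = 2.81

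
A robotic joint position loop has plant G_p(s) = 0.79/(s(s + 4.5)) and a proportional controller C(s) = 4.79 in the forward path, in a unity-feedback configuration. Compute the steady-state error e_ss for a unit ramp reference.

The loop has one pole at the origin (type 1). Velocity error constant K_v = lim_{s→0} s·C(s)G_p(s) = 4.79·0.79/4.5 = 0.8409.
Steady-state error to a unit ramp: e_ss = 1/K_v = 1.19.

1.19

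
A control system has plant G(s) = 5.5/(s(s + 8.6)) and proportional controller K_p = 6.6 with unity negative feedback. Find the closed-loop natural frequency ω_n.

With unity feedback the closed-loop characteristic equation is s² + 8.6s + 6.6·5.5 = s² + 8.6s + 36.3 = 0.
Matching s² + 2ζω_n s + ω_n²: ω_n = √36.3 = 6.025 rad/s and 2ζω_n = 8.6, so ζ = 8.6/(2·6.025) = 0.714.

ω_n = 6.02 rad/s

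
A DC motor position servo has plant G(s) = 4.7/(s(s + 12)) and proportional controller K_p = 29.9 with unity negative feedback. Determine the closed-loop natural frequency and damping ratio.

ω_n = 11.9 rad/s, ζ = 0.506

With unity feedback the closed-loop characteristic equation is s² + 12s + 29.9·4.7 = s² + 12s + 140.5 = 0.
Matching s² + 2ζω_n s + ω_n²: ω_n = √140.5 = 11.85 rad/s and 2ζω_n = 12, so ζ = 12/(2·11.85) = 0.506.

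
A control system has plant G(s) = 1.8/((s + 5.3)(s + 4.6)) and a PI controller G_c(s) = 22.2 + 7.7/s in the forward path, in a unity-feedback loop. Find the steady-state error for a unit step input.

0

The open loop G_c(s)G(s) has a pole at the origin (type 1), so the static position error constant is infinite and e_ss = 1/(1+∞) = 0.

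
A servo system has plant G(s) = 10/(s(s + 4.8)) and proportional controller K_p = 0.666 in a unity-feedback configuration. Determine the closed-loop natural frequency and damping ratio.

With unity feedback the closed-loop characteristic equation is s² + 4.8s + 0.666·10 = s² + 4.8s + 6.66 = 0.
So ω_n² = 6.66 ⇒ ω_n = 2.581 rad/s, and ζ = 4.8/(2ω_n) = 0.93.

ω_n = 2.58 rad/s, ζ = 0.93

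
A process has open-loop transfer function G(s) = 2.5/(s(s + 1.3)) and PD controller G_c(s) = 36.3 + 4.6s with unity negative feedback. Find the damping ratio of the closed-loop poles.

ζ = 0.672

Forward path: (36.3 + 4.6s)·2.5/(s(s+1.3)). The closed-loop characteristic equation is s² + (1.3 + 2.5·4.6)s + 2.5·36.3 = 0.
That is s² + 12.8s + 90.75 = 0, so ω_n = 9.526 rad/s and ζ = 12.8/(2·9.526) = 0.6718.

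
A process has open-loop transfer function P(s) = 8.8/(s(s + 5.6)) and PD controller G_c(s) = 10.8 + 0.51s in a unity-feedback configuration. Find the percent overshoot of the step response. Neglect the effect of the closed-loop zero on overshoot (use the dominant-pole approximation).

15%

Forward path: (10.8 + 0.51s)·8.8/(s(s+5.6)). The closed-loop characteristic equation is s² + (5.6 + 8.8·0.51)s + 8.8·10.8 = 0.
That is s² + 10.09s + 95.04 = 0, so ω_n = 9.749 rad/s and ζ = 10.09/(2·9.749) = 0.5174.
%OS = 100·exp(−πζ/√(1−ζ²)) = 15%.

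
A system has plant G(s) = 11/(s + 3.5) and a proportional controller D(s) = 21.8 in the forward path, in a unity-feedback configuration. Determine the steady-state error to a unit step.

The loop is type 0. Static position error constant K_pos = D(0)·G(0) = 21.8·3.143 = 68.51.
Steady-state error to a unit step: e_ss = 1/(1+K_pos) = 1/69.51 = 0.0144.

0.0144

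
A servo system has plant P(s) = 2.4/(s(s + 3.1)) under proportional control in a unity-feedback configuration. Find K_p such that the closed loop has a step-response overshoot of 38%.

K_p = 11.6

From %OS = 100·exp(−πζ/√(1−ζ²)) = 38%, ζ = −ln(0.38)/√(π²+ln²(0.38)) = 0.2943.
Characteristic equation s² + 3.1s + 2.4K_p = 0 gives ζ = 3.1/(2√(2.4K_p)).
Setting ζ = 0.2943: √(2.4K_p) = 3.1/(2·0.2943) = 5.266, so K_p = 27.73/2.4 = 11.6.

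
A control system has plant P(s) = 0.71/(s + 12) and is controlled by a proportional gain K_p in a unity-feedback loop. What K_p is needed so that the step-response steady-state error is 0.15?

K_p = 95.8

For a type-0 loop with proportional control, e_ss = 1/(1 + K_p·P(0)).
P(0) = 0.05917. Require 1/(1 + K_p·0.05917) = 0.15, so 1 + 0.05917·K_p = 6.667.
K_p = (6.667 − 1)/0.05917 = 95.8.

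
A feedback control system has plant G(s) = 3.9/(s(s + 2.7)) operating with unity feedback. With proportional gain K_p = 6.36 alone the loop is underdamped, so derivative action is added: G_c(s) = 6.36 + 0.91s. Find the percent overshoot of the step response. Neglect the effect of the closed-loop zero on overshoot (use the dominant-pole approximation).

7.96%

Forward path: (6.36 + 0.91s)·3.9/(s(s+2.7)). The closed-loop characteristic equation is s² + (2.7 + 3.9·0.91)s + 3.9·6.36 = 0.
That is s² + 6.249s + 24.8 = 0, so ω_n = 4.98 rad/s and ζ = 6.249/(2·4.98) = 0.6274.
%OS = 100·exp(−πζ/√(1−ζ²)) = 7.96%.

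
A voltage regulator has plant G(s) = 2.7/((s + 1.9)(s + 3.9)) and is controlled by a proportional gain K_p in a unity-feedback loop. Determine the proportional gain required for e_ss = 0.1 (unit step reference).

For a type-0 loop with proportional control, e_ss = 1/(1 + K_p·G(0)).
G(0) = 0.3644. Require 1/(1 + K_p·0.3644) = 0.1, so 1 + 0.3644·K_p = 10.
K_p = (10 − 1)/0.3644 = 24.7.

K_p = 24.7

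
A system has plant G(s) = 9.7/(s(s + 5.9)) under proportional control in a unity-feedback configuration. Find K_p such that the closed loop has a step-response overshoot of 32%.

From %OS = 100·exp(−πζ/√(1−ζ²)) = 32%, ζ = −ln(0.32)/√(π²+ln²(0.32)) = 0.341.
Characteristic equation s² + 5.9s + 9.7K_p = 0 gives ζ = 5.9/(2√(9.7K_p)).
Setting ζ = 0.341: √(9.7K_p) = 5.9/(2·0.341) = 8.652, so K_p = 74.86/9.7 = 7.72.

K_p = 7.72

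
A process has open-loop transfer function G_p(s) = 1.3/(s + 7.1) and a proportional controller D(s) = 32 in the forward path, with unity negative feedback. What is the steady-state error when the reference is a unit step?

0.146

The loop is type 0. Static position error constant K_pos = D(0)·G_p(0) = 32·0.1831 = 5.859.
Steady-state error to a unit step: e_ss = 1/(1+K_pos) = 1/6.859 = 0.146.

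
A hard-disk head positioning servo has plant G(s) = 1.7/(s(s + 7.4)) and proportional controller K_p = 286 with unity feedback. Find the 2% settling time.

Closed-loop characteristic equation: s² + 7.4s + 486.2 = 0, so ω_n = 22.05 rad/s and ζ = 7.4/(2·22.05) = 0.1678.
2% settling time T_s ≈ 4/(ζω_n) = 4/3.7 = 1.08 s.

T_s ≈ 1.08 s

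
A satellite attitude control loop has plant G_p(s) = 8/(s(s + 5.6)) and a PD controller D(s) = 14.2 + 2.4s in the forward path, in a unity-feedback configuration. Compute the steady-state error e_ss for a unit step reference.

0

The open loop D(s)G_p(s) has a pole at the origin (type 1), so the static position error constant is infinite and e_ss = 1/(1+∞) = 0.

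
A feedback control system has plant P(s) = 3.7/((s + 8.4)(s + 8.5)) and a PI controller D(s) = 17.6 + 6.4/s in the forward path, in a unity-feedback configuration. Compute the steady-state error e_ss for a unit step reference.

0

The open loop D(s)P(s) has a pole at the origin (type 1), so the static position error constant is infinite and e_ss = 1/(1+∞) = 0.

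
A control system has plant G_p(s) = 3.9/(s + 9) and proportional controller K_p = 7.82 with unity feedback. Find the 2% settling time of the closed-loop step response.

T_s ≈ 0.101 s

Closed-loop transfer function: T(s) = K_p·G_p(s)/(1 + K_p·G_p(s)) = 30.5/(s + 9 + 30.5) = 30.5/(s + 39.5).
Time constant τ = 1/39.5 = 0.02532 s, so the 2% settling time is about 4τ = 0.101 s.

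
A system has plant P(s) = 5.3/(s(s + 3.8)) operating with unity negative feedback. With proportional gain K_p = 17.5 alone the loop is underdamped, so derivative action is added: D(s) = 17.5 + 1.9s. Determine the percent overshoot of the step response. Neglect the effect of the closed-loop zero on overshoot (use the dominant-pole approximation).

3.84%

Forward path: (17.5 + 1.9s)·5.3/(s(s+3.8)). The closed-loop characteristic equation is s² + (3.8 + 5.3·1.9)s + 5.3·17.5 = 0.
That is s² + 13.87s + 92.75 = 0, so ω_n = 9.631 rad/s and ζ = 13.87/(2·9.631) = 0.7201.
%OS = 100·exp(−πζ/√(1−ζ²)) = 3.84%.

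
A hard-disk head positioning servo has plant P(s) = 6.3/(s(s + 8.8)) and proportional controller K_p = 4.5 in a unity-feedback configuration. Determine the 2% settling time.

T_s ≈ 0.909 s

From 1 + K_pP(s) = 0: s² + 8.8s + 28.35 = 0 ⇒ ω_n = 5.324, ζ = 0.8264.
2% settling time T_s ≈ 4/(ζω_n) = 4/4.4 = 0.909 s.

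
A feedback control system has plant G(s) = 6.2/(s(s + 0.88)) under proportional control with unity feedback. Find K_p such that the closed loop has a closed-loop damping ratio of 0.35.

K_p = 0.255

Closed-loop characteristic equation: s² + 0.88s + K_p·6.2 = 0.
So ω_n = √(6.2K_p) and 2ζω_n = 0.88, giving ζ = 0.88/(2√(6.2K_p)).
Setting ζ = 0.35: √(6.2K_p) = 0.88/(2·0.35) = 1.257, so K_p = 1.58/6.2 = 0.255.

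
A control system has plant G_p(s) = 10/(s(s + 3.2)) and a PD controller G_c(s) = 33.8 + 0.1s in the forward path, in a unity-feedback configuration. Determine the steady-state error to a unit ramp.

0.00947

The loop has one pole at the origin (type 1). Velocity error constant K_v = lim_{s→0} s·G_c(s)G_p(s) = 33.8·10/3.2 = 105.6.
Steady-state error to a unit ramp: e_ss = 1/K_v = 0.00947.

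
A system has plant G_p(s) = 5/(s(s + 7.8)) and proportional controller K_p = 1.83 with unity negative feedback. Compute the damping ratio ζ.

With unity feedback the closed-loop characteristic equation is s² + 7.8s + 1.83·5 = s² + 7.8s + 9.15 = 0.
Matching s² + 2ζω_n s + ω_n²: ω_n = √9.15 = 3.025 rad/s and 2ζω_n = 7.8, so ζ = 7.8/(2·3.025) = 1.29.

ζ = 1.29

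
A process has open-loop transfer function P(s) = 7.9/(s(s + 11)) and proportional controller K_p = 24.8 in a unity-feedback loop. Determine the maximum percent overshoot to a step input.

26.1%

Closed-loop characteristic equation: s² + 11s + 195.9 = 0, so ω_n = 14 rad/s and ζ = 11/(2·14) = 0.3929.
%OS = 100·exp(−πζ/√(1−ζ²)) = 100·exp(−π·0.3929/√0.8456) = 26.1%.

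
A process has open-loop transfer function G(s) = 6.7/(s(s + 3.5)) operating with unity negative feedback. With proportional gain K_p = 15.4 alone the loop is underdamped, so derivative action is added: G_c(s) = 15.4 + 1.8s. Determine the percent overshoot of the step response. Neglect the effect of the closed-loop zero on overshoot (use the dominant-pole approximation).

2.37%

Forward path: (15.4 + 1.8s)·6.7/(s(s+3.5)). The closed-loop characteristic equation is s² + (3.5 + 6.7·1.8)s + 6.7·15.4 = 0.
That is s² + 15.56s + 103.2 = 0, so ω_n = 10.16 rad/s and ζ = 15.56/(2·10.16) = 0.7659.
%OS = 100·exp(−πζ/√(1−ζ²)) = 2.37%.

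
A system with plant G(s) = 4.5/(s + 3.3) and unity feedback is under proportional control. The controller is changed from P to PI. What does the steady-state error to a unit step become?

0

The integrator makes K_pos = lim_{s→0} C(s)G(s) infinite, so e_ss = 1/(1+K_pos) = 0.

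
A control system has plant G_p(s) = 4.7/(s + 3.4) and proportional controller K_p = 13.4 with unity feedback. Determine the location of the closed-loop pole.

Closed-loop transfer function: T(s) = K_p·G_p(s)/(1 + K_p·G_p(s)) = 62.98/(s + 3.4 + 62.98) = 62.98/(s + 66.38).
The closed-loop pole is at s = −66.38.

s = -66.38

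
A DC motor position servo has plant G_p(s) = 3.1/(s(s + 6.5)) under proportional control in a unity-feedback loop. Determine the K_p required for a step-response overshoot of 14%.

From %OS = 100·exp(−πζ/√(1−ζ²)) = 14%, ζ = −ln(0.14)/√(π²+ln²(0.14)) = 0.5305.
Characteristic equation s² + 6.5s + 3.1K_p = 0 gives ζ = 6.5/(2√(3.1K_p)).
Setting ζ = 0.5305: √(3.1K_p) = 6.5/(2·0.5305) = 6.126, so K_p = 37.53/3.1 = 12.1.

K_p = 12.1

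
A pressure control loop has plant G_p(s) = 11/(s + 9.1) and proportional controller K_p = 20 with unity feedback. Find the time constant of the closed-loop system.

τ = 0.00436 s

Closed-loop transfer function: T(s) = K_p·G_p(s)/(1 + K_p·G_p(s)) = 220/(s + 9.1 + 220) = 220/(s + 229.1).
Time constant τ = 1/229.1 = 0.00436 s.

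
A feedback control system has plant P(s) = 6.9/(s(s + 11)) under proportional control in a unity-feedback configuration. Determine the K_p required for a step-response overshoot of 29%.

From %OS = 100·exp(−πζ/√(1−ζ²)) = 29%, ζ = −ln(0.29)/√(π²+ln²(0.29)) = 0.3666.
Characteristic equation s² + 11s + 6.9K_p = 0 gives ζ = 11/(2√(6.9K_p)).
Setting ζ = 0.3666: √(6.9K_p) = 11/(2·0.3666) = 15, so K_p = 225.1/6.9 = 32.6.

K_p = 32.6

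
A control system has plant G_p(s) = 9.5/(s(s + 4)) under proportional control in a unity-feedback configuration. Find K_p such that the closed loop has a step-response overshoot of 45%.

From %OS = 100·exp(−πζ/√(1−ζ²)) = 45%, ζ = −ln(0.45)/√(π²+ln²(0.45)) = 0.2463.
Characteristic equation s² + 4s + 9.5K_p = 0 gives ζ = 4/(2√(9.5K_p)).
Setting ζ = 0.2463: √(9.5K_p) = 4/(2·0.2463) = 8.119, so K_p = 65.92/9.5 = 6.94.

K_p = 6.94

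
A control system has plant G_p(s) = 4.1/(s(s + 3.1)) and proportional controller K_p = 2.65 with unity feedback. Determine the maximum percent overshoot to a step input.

18.8%

Closed-loop characteristic equation: s² + 3.1s + 10.86 = 0, so ω_n = 3.296 rad/s and ζ = 3.1/(2·3.296) = 0.4702.
%OS = 100·exp(−πζ/√(1−ζ²)) = 100·exp(−π·0.4702/√0.7789) = 18.8%.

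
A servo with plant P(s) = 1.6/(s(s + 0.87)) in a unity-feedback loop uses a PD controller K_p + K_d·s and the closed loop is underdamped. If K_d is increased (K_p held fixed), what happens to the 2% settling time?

Characteristic equation s² + (0.87 + 1.6K_d)s + 1.6K_p = 0: raising K_d increases ζω_n = (0.87+1.6K_d)/2 while the loop stays underdamped, so T_s ≈ 4/(ζω_n) decreases.

decrease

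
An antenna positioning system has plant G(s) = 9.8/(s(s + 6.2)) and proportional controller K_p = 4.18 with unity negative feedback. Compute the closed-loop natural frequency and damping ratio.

The closed-loop denominator is s(s+6.2) + 4.18·9.8 = s² + 6.2s + 40.96.
Matching s² + 2ζω_n s + ω_n²: ω_n = √40.96 = 6.4 rad/s and 2ζω_n = 6.2, so ζ = 6.2/(2·6.4) = 0.484.

ω_n = 6.4 rad/s, ζ = 0.484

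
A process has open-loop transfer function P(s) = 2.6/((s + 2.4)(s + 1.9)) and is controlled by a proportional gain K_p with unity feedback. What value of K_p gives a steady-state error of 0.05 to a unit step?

K_p = 33.3

For a type-0 loop with proportional control, e_ss = 1/(1 + K_p·P(0)).
P(0) = 0.5702. Require 1/(1 + K_p·0.5702) = 0.05, so 1 + 0.5702·K_p = 20.
K_p = (20 − 1)/0.5702 = 33.3.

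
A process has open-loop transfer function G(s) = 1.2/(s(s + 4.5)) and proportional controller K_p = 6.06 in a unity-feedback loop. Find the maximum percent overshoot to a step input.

0.861%

From 1 + K_pG(s) = 0: s² + 4.5s + 7.272 = 0 ⇒ ω_n = 2.697, ζ = 0.8344.
%OS = 100·exp(−πζ/√(1−ζ²)) = 100·exp(−π·0.8344/√0.3038) = 0.861%.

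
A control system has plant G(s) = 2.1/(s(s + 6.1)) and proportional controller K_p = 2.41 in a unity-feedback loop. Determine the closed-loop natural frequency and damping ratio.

With unity feedback the closed-loop characteristic equation is s² + 6.1s + 2.41·2.1 = s² + 6.1s + 5.061 = 0.
Matching s² + 2ζω_n s + ω_n²: ω_n = √5.061 = 2.25 rad/s and 2ζω_n = 6.1, so ζ = 6.1/(2·2.25) = 1.36.

ω_n = 2.25 rad/s, ζ = 1.36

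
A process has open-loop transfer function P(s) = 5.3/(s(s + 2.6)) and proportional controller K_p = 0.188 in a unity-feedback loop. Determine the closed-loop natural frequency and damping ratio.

ω_n = 0.998 rad/s, ζ = 1.3

The closed-loop denominator is s(s+2.6) + 0.188·5.3 = s² + 2.6s + 0.9964.
So ω_n² = 0.9964 ⇒ ω_n = 0.9982 rad/s, and ζ = 2.6/(2ω_n) = 1.3.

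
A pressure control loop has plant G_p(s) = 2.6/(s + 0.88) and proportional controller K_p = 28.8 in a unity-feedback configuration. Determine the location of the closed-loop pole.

Closed-loop transfer function: T(s) = K_p·G_p(s)/(1 + K_p·G_p(s)) = 74.88/(s + 0.88 + 74.88) = 74.88/(s + 75.76).
The closed-loop pole is at s = −75.76.

s = -75.76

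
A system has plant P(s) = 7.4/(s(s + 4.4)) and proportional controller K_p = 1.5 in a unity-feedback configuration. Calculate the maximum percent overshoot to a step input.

6.31%

Closed-loop characteristic equation: s² + 4.4s + 11.1 = 0, so ω_n = 3.332 rad/s and ζ = 4.4/(2·3.332) = 0.6603.
%OS = 100·exp(−πζ/√(1−ζ²)) = 100·exp(−π·0.6603/√0.564) = 6.31%.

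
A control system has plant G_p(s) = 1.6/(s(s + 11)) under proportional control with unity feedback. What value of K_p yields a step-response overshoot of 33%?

K_p = 171

From %OS = 100·exp(−πζ/√(1−ζ²)) = 33%, ζ = −ln(0.33)/√(π²+ln²(0.33)) = 0.3328.
Characteristic equation s² + 11s + 1.6K_p = 0 gives ζ = 11/(2√(1.6K_p)).
Setting ζ = 0.3328: √(1.6K_p) = 11/(2·0.3328) = 16.53, so K_p = 273.1/1.6 = 171.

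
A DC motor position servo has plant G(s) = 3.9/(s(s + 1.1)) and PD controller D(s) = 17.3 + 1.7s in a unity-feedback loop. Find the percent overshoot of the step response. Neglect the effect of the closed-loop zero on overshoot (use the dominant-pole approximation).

18.7%

Forward path: (17.3 + 1.7s)·3.9/(s(s+1.1)). The closed-loop characteristic equation is s² + (1.1 + 3.9·1.7)s + 3.9·17.3 = 0.
That is s² + 7.73s + 67.47 = 0, so ω_n = 8.214 rad/s and ζ = 7.73/(2·8.214) = 0.4705.
%OS = 100·exp(−πζ/√(1−ζ²)) = 18.7%.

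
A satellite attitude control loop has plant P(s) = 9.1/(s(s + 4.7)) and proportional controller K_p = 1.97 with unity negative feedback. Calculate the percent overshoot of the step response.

The closed-loop denominator s² + 4.7s + 17.93 gives ω_n = √17.93 = 4.234 and ζ = 4.7/(2ω_n) = 0.555.
%OS = 100·exp(−πζ/√(1−ζ²)) = 100·exp(−π·0.555/√0.6919) = 12.3%.

12.3%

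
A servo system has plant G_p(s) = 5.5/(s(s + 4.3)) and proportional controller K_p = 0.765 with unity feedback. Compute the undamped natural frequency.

With unity feedback the closed-loop characteristic equation is s² + 4.3s + 0.765·5.5 = s² + 4.3s + 4.208 = 0.
Matching s² + 2ζω_n s + ω_n²: ω_n = √4.208 = 2.051 rad/s and 2ζω_n = 4.3, so ζ = 4.3/(2·2.051) = 1.05.

ω_n = 2.05 rad/s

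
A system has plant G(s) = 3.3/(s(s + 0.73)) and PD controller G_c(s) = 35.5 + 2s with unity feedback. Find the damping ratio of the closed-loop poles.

Forward path: (35.5 + 2s)·3.3/(s(s+0.73)). The closed-loop characteristic equation is s² + (0.73 + 3.3·2)s + 3.3·35.5 = 0.
That is s² + 7.33s + 117.1 = 0, so ω_n = 10.82 rad/s and ζ = 7.33/(2·10.82) = 0.3386.

ζ = 0.339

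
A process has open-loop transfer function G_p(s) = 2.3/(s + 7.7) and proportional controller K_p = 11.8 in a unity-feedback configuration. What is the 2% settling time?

Closed-loop transfer function: T(s) = K_p·G_p(s)/(1 + K_p·G_p(s)) = 27.14/(s + 7.7 + 27.14) = 27.14/(s + 34.84).
Time constant τ = 1/34.84 = 0.0287 s, so the 2% settling time is about 4τ = 0.115 s.

T_s ≈ 0.115 s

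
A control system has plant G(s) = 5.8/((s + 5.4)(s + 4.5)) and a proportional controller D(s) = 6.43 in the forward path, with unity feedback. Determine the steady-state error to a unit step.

The loop is type 0. Static position error constant K_pos = D(0)·G(0) = 6.43·0.2387 = 1.535.
Steady-state error to a unit step: e_ss = 1/(1+K_pos) = 1/2.535 = 0.395.

0.395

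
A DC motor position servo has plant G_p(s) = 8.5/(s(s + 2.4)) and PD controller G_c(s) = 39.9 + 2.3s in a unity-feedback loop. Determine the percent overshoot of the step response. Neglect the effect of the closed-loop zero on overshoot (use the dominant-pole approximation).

9.72%

Forward path: (39.9 + 2.3s)·8.5/(s(s+2.4)). The closed-loop characteristic equation is s² + (2.4 + 8.5·2.3)s + 8.5·39.9 = 0.
That is s² + 21.95s + 339.1 = 0, so ω_n = 18.42 rad/s and ζ = 21.95/(2·18.42) = 0.5959.
%OS = 100·exp(−πζ/√(1−ζ²)) = 9.72%.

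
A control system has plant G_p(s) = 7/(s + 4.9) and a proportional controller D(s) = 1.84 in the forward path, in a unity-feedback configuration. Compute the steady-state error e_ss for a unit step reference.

0.276

The loop is type 0. Static position error constant K_pos = D(0)·G_p(0) = 1.84·1.429 = 2.629.
Steady-state error to a unit step: e_ss = 1/(1+K_pos) = 1/3.629 = 0.276.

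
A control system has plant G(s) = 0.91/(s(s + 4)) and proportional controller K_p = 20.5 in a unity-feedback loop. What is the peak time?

The closed-loop denominator s² + 4s + 18.66 gives ω_n = √18.66 = 4.319 and ζ = 4/(2ω_n) = 0.4631.
Damped frequency ω_d = ω_n√(1−ζ²) = 3.828 rad/s, so peak time T_p = π/ω_d = 0.821 s.

T_p = 0.821 s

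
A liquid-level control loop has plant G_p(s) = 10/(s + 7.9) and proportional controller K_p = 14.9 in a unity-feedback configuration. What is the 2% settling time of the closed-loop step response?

Closed-loop transfer function: T(s) = K_p·G_p(s)/(1 + K_p·G_p(s)) = 149/(s + 7.9 + 149) = 149/(s + 156.9).
Time constant τ = 1/156.9 = 0.006373 s, so the 2% settling time is about 4τ = 0.0255 s.

T_s ≈ 0.0255 s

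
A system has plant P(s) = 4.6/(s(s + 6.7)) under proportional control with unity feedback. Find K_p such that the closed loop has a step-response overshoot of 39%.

From %OS = 100·exp(−πζ/√(1−ζ²)) = 39%, ζ = −ln(0.39)/√(π²+ln²(0.39)) = 0.2871.
Characteristic equation s² + 6.7s + 4.6K_p = 0 gives ζ = 6.7/(2√(4.6K_p)).
Setting ζ = 0.2871: √(4.6K_p) = 6.7/(2·0.2871) = 11.67, so K_p = 136.1/4.6 = 29.6.

K_p = 29.6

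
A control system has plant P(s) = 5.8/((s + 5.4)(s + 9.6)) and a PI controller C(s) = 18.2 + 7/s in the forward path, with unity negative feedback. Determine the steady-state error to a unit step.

0

The open loop C(s)P(s) has a pole at the origin (type 1), so the static position error constant is infinite and e_ss = 1/(1+∞) = 0.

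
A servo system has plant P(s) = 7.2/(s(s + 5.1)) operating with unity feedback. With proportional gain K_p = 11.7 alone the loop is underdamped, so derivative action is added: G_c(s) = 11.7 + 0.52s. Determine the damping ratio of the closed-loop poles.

ζ = 0.482

Forward path: (11.7 + 0.52s)·7.2/(s(s+5.1)). The closed-loop characteristic equation is s² + (5.1 + 7.2·0.52)s + 7.2·11.7 = 0.
That is s² + 8.844s + 84.24 = 0, so ω_n = 9.178 rad/s and ζ = 8.844/(2·9.178) = 0.4818.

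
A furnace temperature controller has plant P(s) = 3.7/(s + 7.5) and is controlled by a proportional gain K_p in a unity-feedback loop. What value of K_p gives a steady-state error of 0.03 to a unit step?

K_p = 65.5

The loop is type 0, so e_ss(step) = 1/(1 + K_pos) with K_pos = K_p·P(0).
P(0) = 0.4933. Require 1/(1 + K_p·0.4933) = 0.03, so 1 + 0.4933·K_p = 33.33.
K_p = (33.33 − 1)/0.4933 = 65.5.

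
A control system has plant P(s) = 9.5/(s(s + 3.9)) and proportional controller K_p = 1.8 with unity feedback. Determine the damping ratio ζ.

The closed-loop denominator is s(s+3.9) + 1.8·9.5 = s² + 3.9s + 17.1.
Matching s² + 2ζω_n s + ω_n²: ω_n = √17.1 = 4.135 rad/s and 2ζω_n = 3.9, so ζ = 3.9/(2·4.135) = 0.472.

ζ = 0.472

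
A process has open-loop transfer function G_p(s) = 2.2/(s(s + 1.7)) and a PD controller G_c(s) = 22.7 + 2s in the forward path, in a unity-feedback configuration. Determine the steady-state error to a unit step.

The open loop G_c(s)G_p(s) has a pole at the origin (type 1), so the static position error constant is infinite and e_ss = 1/(1+∞) = 0.

0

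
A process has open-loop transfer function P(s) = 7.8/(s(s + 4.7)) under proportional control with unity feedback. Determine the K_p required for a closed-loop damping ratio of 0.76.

Closed-loop characteristic equation: s² + 4.7s + K_p·7.8 = 0.
So ω_n = √(7.8K_p) and 2ζω_n = 4.7, giving ζ = 4.7/(2√(7.8K_p)).
Setting ζ = 0.76: √(7.8K_p) = 4.7/(2·0.76) = 3.092, so K_p = 9.561/7.8 = 1.23.

K_p = 1.23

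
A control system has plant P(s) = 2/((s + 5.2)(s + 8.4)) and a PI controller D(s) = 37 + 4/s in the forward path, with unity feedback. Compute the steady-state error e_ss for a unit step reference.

The open loop D(s)P(s) has a pole at the origin (type 1), so the static position error constant is infinite and e_ss = 1/(1+∞) = 0.

0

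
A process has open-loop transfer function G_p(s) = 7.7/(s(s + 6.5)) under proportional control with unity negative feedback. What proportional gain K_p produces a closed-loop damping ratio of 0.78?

K_p = 2.25

Closed-loop characteristic equation: s² + 6.5s + K_p·7.7 = 0.
So ω_n = √(7.7K_p) and 2ζω_n = 6.5, giving ζ = 6.5/(2√(7.7K_p)).
Setting ζ = 0.78: √(7.7K_p) = 6.5/(2·0.78) = 4.167, so K_p = 17.36/7.7 = 2.25.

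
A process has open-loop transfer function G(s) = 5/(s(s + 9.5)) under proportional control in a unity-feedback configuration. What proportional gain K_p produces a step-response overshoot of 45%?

From %OS = 100·exp(−πζ/√(1−ζ²)) = 45%, ζ = −ln(0.45)/√(π²+ln²(0.45)) = 0.2463.
Characteristic equation s² + 9.5s + 5K_p = 0 gives ζ = 9.5/(2√(5K_p)).
Setting ζ = 0.2463: √(5K_p) = 9.5/(2·0.2463) = 19.28, so K_p = 371.8/5 = 74.4.

K_p = 74.4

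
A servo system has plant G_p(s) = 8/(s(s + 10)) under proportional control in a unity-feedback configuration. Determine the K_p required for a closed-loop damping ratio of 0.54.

K_p = 10.7

Closed-loop characteristic equation: s² + 10s + K_p·8 = 0.
So ω_n = √(8K_p) and 2ζω_n = 10, giving ζ = 10/(2√(8K_p)).
Setting ζ = 0.54: √(8K_p) = 10/(2·0.54) = 9.259, so K_p = 85.73/8 = 10.7.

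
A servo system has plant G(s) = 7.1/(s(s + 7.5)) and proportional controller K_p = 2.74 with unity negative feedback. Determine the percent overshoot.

From 1 + K_pG(s) = 0: s² + 7.5s + 19.45 = 0 ⇒ ω_n = 4.411, ζ = 0.8502.
%OS = 100·exp(−πζ/√(1−ζ²)) = 100·exp(−π·0.8502/√0.2771) = 0.626%.

0.626%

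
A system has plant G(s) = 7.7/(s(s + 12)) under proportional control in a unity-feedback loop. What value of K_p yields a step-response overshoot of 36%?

K_p = 48.9

From %OS = 100·exp(−πζ/√(1−ζ²)) = 36%, ζ = −ln(0.36)/√(π²+ln²(0.36)) = 0.3093.
Characteristic equation s² + 12s + 7.7K_p = 0 gives ζ = 12/(2√(7.7K_p)).
Setting ζ = 0.3093: √(7.7K_p) = 12/(2·0.3093) = 19.4, so K_p = 376.4/7.7 = 48.9.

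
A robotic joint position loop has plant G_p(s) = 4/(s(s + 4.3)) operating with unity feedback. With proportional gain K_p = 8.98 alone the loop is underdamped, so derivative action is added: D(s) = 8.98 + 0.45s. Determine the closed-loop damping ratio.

Forward path: (8.98 + 0.45s)·4/(s(s+4.3)). The closed-loop characteristic equation is s² + (4.3 + 4·0.45)s + 4·8.98 = 0.
That is s² + 6.1s + 35.92 = 0, so ω_n = 5.993 rad/s and ζ = 6.1/(2·5.993) = 0.5089.

ζ = 0.509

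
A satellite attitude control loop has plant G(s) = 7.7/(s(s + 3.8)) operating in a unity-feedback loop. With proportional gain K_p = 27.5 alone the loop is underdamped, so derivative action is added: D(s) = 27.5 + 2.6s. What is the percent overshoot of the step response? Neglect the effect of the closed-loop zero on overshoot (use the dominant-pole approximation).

1.14%

Forward path: (27.5 + 2.6s)·7.7/(s(s+3.8)). The closed-loop characteristic equation is s² + (3.8 + 7.7·2.6)s + 7.7·27.5 = 0.
That is s² + 23.82s + 211.8 = 0, so ω_n = 14.55 rad/s and ζ = 23.82/(2·14.55) = 0.8185.
%OS = 100·exp(−πζ/√(1−ζ²)) = 1.14%.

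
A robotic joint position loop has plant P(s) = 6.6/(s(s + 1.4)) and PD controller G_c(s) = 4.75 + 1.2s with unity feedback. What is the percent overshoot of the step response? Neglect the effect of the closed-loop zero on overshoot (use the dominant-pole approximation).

0.895%

Forward path: (4.75 + 1.2s)·6.6/(s(s+1.4)). The closed-loop characteristic equation is s² + (1.4 + 6.6·1.2)s + 6.6·4.75 = 0.
That is s² + 9.32s + 31.35 = 0, so ω_n = 5.599 rad/s and ζ = 9.32/(2·5.599) = 0.8323.
%OS = 100·exp(−πζ/√(1−ζ²)) = 0.895%.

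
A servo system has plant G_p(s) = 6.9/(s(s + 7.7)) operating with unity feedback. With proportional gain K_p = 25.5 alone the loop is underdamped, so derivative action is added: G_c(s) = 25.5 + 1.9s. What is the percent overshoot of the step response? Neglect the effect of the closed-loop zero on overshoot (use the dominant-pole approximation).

Forward path: (25.5 + 1.9s)·6.9/(s(s+7.7)). The closed-loop characteristic equation is s² + (7.7 + 6.9·1.9)s + 6.9·25.5 = 0.
That is s² + 20.81s + 176 = 0, so ω_n = 13.26 rad/s and ζ = 20.81/(2·13.26) = 0.7844.
%OS = 100·exp(−πζ/√(1−ζ²)) = 1.88%.

1.88%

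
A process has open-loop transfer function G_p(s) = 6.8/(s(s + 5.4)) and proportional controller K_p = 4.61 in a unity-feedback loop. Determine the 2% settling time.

From 1 + K_pG_p(s) = 0: s² + 5.4s + 31.35 = 0 ⇒ ω_n = 5.599, ζ = 0.4822.
2% settling time T_s ≈ 4/(ζω_n) = 4/2.7 = 1.48 s.

T_s ≈ 1.48 s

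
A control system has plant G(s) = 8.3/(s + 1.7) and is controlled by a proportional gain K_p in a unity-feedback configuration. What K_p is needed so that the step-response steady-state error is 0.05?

Steady-state error for a unit step on this type-0 loop is 1/(1 + K_p·G(0)).
G(0) = 4.882. Require 1/(1 + K_p·4.882) = 0.05, so 1 + 4.882·K_p = 20.
K_p = (20 − 1)/4.882 = 3.89.

K_p = 3.89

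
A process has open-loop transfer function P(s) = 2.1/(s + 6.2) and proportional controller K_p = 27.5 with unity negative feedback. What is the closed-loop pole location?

s = -63.95

Closed-loop transfer function: T(s) = K_p·P(s)/(1 + K_p·P(s)) = 57.75/(s + 6.2 + 57.75) = 57.75/(s + 63.95).
The closed-loop pole is at s = −63.95.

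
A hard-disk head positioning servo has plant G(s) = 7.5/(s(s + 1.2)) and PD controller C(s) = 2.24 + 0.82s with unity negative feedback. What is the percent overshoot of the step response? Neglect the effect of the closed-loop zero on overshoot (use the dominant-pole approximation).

0.173%

Forward path: (2.24 + 0.82s)·7.5/(s(s+1.2)). The closed-loop characteristic equation is s² + (1.2 + 7.5·0.82)s + 7.5·2.24 = 0.
That is s² + 7.35s + 16.8 = 0, so ω_n = 4.099 rad/s and ζ = 7.35/(2·4.099) = 0.8966.
%OS = 100·exp(−πζ/√(1−ζ²)) = 0.173%.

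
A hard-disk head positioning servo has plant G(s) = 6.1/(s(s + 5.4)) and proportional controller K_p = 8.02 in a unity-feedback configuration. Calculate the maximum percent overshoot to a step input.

From 1 + K_pG(s) = 0: s² + 5.4s + 48.92 = 0 ⇒ ω_n = 6.994, ζ = 0.386.
%OS = 100·exp(−πζ/√(1−ζ²)) = 100·exp(−π·0.386/√0.851) = 26.9%.

26.9%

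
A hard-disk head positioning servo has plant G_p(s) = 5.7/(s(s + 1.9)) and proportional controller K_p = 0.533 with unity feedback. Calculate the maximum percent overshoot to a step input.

13%

The closed-loop denominator s² + 1.9s + 3.038 gives ω_n = √3.038 = 1.743 and ζ = 1.9/(2ω_n) = 0.545.
%OS = 100·exp(−πζ/√(1−ζ²)) = 100·exp(−π·0.545/√0.7029) = 13%.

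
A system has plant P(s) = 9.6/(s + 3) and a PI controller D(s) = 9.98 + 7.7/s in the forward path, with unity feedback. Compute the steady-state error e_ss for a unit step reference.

0

The open loop D(s)P(s) has a pole at the origin (type 1), so the static position error constant is infinite and e_ss = 1/(1+∞) = 0.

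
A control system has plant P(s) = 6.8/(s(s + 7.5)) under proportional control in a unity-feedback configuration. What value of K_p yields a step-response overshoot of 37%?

From %OS = 100·exp(−πζ/√(1−ζ²)) = 37%, ζ = −ln(0.37)/√(π²+ln²(0.37)) = 0.3017.
Characteristic equation s² + 7.5s + 6.8K_p = 0 gives ζ = 7.5/(2√(6.8K_p)).
Setting ζ = 0.3017: √(6.8K_p) = 7.5/(2·0.3017) = 12.43, so K_p = 154.5/6.8 = 22.7.

K_p = 22.7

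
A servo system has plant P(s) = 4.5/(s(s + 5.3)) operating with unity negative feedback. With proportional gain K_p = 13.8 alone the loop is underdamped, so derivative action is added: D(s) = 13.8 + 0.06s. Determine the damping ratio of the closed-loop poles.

ζ = 0.353

Forward path: (13.8 + 0.06s)·4.5/(s(s+5.3)). The closed-loop characteristic equation is s² + (5.3 + 4.5·0.06)s + 4.5·13.8 = 0.
That is s² + 5.57s + 62.1 = 0, so ω_n = 7.88 rad/s and ζ = 5.57/(2·7.88) = 0.3534.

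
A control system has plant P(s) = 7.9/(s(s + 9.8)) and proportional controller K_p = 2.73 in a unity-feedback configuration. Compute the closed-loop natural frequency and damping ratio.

ω_n = 4.64 rad/s, ζ = 1.06

The closed-loop denominator is s(s+9.8) + 2.73·7.9 = s² + 9.8s + 21.57.
So ω_n² = 21.57 ⇒ ω_n = 4.644 rad/s, and ζ = 9.8/(2ω_n) = 1.06.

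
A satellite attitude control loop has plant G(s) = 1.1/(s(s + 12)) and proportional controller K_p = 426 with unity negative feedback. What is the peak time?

Closed-loop characteristic equation: s² + 12s + 468.6 = 0, so ω_n = 21.65 rad/s and ζ = 12/(2·21.65) = 0.2772.
Damped frequency ω_d = ω_n√(1−ζ²) = 20.8 rad/s, so peak time T_p = π/ω_d = 0.151 s.

T_p = 0.151 s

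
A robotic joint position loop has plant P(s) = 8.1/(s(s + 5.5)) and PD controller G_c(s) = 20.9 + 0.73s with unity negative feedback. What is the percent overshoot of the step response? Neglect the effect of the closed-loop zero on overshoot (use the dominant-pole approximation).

21.6%

Forward path: (20.9 + 0.73s)·8.1/(s(s+5.5)). The closed-loop characteristic equation is s² + (5.5 + 8.1·0.73)s + 8.1·20.9 = 0.
That is s² + 11.41s + 169.3 = 0, so ω_n = 13.01 rad/s and ζ = 11.41/(2·13.01) = 0.4386.
%OS = 100·exp(−πζ/√(1−ζ²)) = 21.6%.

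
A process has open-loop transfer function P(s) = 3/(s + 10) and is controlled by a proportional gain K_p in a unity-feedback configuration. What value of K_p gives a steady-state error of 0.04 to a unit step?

K_p = 80

The loop is type 0, so e_ss(step) = 1/(1 + K_pos) with K_pos = K_p·P(0).
P(0) = 0.3. Require 1/(1 + K_p·0.3) = 0.04, so 1 + 0.3·K_p = 25.
K_p = (25 − 1)/0.3 = 80.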